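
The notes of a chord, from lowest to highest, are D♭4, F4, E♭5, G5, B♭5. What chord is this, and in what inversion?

Eb dominant ninth, third inversion

Reducing to letter names: Db, F, Eb, G, Bb. These stack in thirds as Eb–G–Bb–Db–F — an Eb dominant ninth chord.
Db is the seventh of Eb dominant ninth; seventh in the bass means third inversion.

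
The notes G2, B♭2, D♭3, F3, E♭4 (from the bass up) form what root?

Eb

G, Bb, Db, F, Eb are the tones of an Eb dominant ninth chord (Eb–G–Bb–Db–F), making Eb the root.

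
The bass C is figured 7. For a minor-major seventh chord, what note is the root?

The figures 7 mean the root of the chord is in the bass. If C is the root of a minor-major seventh chord, the root is C (chord tones C–Eb–G–B).

C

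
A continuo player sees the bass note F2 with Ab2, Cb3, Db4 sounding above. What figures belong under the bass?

6/5

The notes F, Ab, Cb, Db stack in thirds as Db–F–Ab–Cb — a Db dominant seventh chord. The bass F is the third, so this is first inversion: figured 6/5.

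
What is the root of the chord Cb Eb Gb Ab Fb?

Fb

Reordering Cb, Eb, Gb, Ab, Fb into stacked thirds gives Fb–Ab–Cb–Eb–Gb; the bottom of that stack, Fb, is the root.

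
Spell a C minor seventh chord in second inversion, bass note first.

C minor seventh is C–Eb–G–Bb. Second inversion puts the fifth (G) in the bass, with the remaining tones above: G, Bb, C, Eb.

G, Bb, C, Eb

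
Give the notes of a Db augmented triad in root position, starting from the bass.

Spelling Db augmented: Db–F–A. In root position the root is bass, giving Db, F, A from the bottom.

Db, F, A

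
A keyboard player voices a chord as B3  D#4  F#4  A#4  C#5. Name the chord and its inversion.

Reducing to letter names: B, D#, F#, A#, C#. These stack in thirds as B–D#–F#–A#–C# — a B major ninth chord.
The lowest note is B, the root of the chord, so this is root position.

B major ninth, root position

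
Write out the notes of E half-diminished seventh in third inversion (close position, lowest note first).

E half-diminished seventh is E–G–Bb–D. Third inversion puts the seventh (D) in the bass, with the remaining tones above: D, E, G, Bb.

D, E, G, Bb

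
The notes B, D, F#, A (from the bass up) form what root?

B

Reordering B, D, F#, A into stacked thirds gives B–D–F#–A; the bottom of that stack, B, is the root.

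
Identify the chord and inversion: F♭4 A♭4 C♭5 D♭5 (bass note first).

The distinct note names are Fb, Ab, Cb, Db. Stacked in thirds they read Db–Fb–Ab–Cb, which is a minor seventh chord on Db.
With the third (Fb) in the bass, the chord is in first inversion (figured bass 6/5).

Db minor seventh, first inversion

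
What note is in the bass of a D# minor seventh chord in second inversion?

A#

The fifth of D# minor seventh (D#–F#–A#–C#) is A#; that is the bass in second inversion.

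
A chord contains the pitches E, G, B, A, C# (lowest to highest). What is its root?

A

Reordering E, G, B, A, C# into stacked thirds gives A–C#–E–G–B; the bottom of that stack, A, is the root.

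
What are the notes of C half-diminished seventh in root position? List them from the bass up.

C half-diminished seventh is C–Eb–Gb–Bb. Root position puts the root (C) in the bass, with the remaining tones above: C, Eb, Gb, Bb.

C, Eb, Gb, Bb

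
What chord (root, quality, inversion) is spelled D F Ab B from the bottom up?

B diminished seventh, first inversion

The pitch classes D, F, Ab, B arrange in thirds as B–D–F–Ab: a B diminished seventh chord.
With the third (D) in the bass, the chord is in first inversion (figured bass 6/5).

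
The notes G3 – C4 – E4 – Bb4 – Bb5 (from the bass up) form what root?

The distinct letter names are G, C, E, Bb. Arranged as a stack of thirds they read C–E–G–Bb, so C is the root (a C dominant seventh chord).

C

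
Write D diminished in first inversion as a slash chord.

Ddim/F

First inversion of D diminished has the third (F) in the bass. As a slash chord: Ddim/F.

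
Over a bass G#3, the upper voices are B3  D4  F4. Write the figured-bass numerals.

7

The notes G#, B, D, F stack in thirds as G#–B–D–F — a G# diminished seventh chord. The bass G# is the root, so this is root position: figured 7.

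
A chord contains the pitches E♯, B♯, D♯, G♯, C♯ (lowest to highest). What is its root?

E#, B#, D#, G#, C# are the tones of a C# major ninth chord (C#–E#–G#–B#–D#), making C# the root.

C#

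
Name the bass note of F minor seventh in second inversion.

In second inversion the fifth is lowest. For F minor seventh (F–Ab–C–Eb) that is C.

C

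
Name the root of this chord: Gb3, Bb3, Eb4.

Eb

Reordering Gb, Bb, Eb into stacked thirds gives Eb–Gb–Bb; the bottom of that stack, Eb, is the root.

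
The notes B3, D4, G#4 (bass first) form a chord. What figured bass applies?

The notes B, D, G# stack in thirds as G#–B–D — a G# diminished triad. The bass B is the third, so this is first inversion: figured 6.

6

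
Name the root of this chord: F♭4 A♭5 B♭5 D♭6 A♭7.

The distinct letter names are Fb, Ab, Bb, Db. Arranged as a stack of thirds they read Bb–Db–Fb–Ab, so Bb is the root (a Bb half-diminished seventh chord).

Bb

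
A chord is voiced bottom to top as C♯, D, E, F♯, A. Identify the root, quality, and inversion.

D major ninth, third inversion

The pitch classes C#, D, E, F#, A arrange in thirds as D–F#–A–C#–E: a D major ninth chord.
The lowest note is C#, the seventh of the chord, so this is third inversion.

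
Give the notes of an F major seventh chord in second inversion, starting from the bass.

C, E, F, A

The chord tones are F–A–C–E. With the fifth (C) lowest for second inversion: C, E, F, A.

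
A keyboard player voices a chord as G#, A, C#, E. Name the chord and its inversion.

A major seventh, third inversion

The distinct note names are G#, A, C#, E. Stacked in thirds they read A–C#–E–G#, which is a major seventh chord on A.
G# is the seventh of A major seventh; seventh in the bass means third inversion (figured bass 4/2).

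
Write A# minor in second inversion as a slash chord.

A#m/E#

Second inversion of A# minor has the fifth (E#) in the bass. As a slash chord: A#m/E#.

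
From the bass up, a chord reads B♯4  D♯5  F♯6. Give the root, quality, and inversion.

B# diminished, root position

The distinct note names are B#, D#, F#. Stacked in thirds they read B#–D#–F#, which is a diminished triad on B#.
With the root (B#) in the bass, the chord is in root position (figured bass 5/3).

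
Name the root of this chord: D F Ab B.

D, F, Ab, B are the tones of a B diminished seventh chord (B–D–F–Ab), making B the root.

B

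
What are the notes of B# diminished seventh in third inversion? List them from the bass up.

A, B#, D#, F#

The chord tones are B#–D#–F#–A. With the seventh (A) lowest for third inversion: A, B#, D#, F#.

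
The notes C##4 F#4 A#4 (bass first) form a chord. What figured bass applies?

6/4

The notes C##, F#, A# stack in thirds as F#–A#–C## — an F# augmented triad. The bass C## is the fifth, so this is second inversion: figured 6/4.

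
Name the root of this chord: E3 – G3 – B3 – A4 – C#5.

A

The distinct letter names are E, G, B, A, C#. Arranged as a stack of thirds they read A–C#–E–G–B, so A is the root (an A dominant ninth chord).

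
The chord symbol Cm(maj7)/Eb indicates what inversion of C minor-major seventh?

first inversion

Cm(maj7)/Eb means C minor-major seventh with Eb in the bass. Eb is the third of C minor-major seventh (C–Eb–G–B), so this is first inversion.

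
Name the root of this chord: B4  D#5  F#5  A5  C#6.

Reordering B, D#, F#, A, C# into stacked thirds gives B–D#–F#–A–C#; the bottom of that stack, B, is the root.

B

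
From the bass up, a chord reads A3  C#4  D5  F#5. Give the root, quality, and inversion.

D major seventh, second inversion

The pitch classes A, C#, D, F# arrange in thirds as D–F#–A–C#: a D major seventh chord.
The lowest note is A, the fifth of the chord, so this is second inversion (figured bass 4/3).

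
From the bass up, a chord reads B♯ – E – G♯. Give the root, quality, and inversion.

E augmented, second inversion

The pitch classes B#, E, G# arrange in thirds as E–G#–B#: an E augmented triad.
With the fifth (B#) in the bass, the chord is in second inversion (figured bass 6/4).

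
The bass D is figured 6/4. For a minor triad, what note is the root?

G

The figures 6/4 mean the fifth of the chord is in the bass. If D is the fifth of a minor triad, the root is G (chord tones G–Bb–D).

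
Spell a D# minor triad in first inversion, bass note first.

D# minor is D#–F#–A#. First inversion puts the third (F#) in the bass, with the remaining tones above: F#, A#, D#.

F#, A#, D#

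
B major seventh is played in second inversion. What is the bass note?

F#

B major seventh is B–D#–F#–A#. Second inversion places the fifth in the bass: F#.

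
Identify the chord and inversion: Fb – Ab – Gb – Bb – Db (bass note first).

The distinct note names are Fb, Ab, Gb, Bb, Db. Stacked in thirds they read Gb–Bb–Db–Fb–Ab, which is a dominant ninth chord on Gb.
With the seventh (Fb) in the bass, the chord is in third inversion.

Gb dominant ninth, third inversion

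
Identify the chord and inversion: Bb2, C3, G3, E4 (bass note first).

Reducing to letter names: Bb, C, G, E. These stack in thirds as C–E–G–Bb — a C dominant seventh chord.
The lowest note is Bb, the seventh of the chord, so this is third inversion (figured bass 4/2).

C dominant seventh, third inversion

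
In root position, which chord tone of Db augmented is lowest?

Db augmented is Db–F–A. Root position places the root in the bass: Db.

Db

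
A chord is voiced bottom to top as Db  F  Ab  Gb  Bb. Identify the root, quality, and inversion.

The pitch classes Db, F, Ab, Gb, Bb arrange in thirds as Gb–Bb–Db–F–Ab: a Gb major ninth chord.
Db is the fifth of Gb major ninth; fifth in the bass means second inversion.

Gb major ninth, second inversion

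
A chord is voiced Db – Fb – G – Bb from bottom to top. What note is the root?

The distinct letter names are Db, Fb, G, Bb. Arranged as a stack of thirds they read G–Bb–Db–Fb, so G is the root (a G diminished seventh chord).

G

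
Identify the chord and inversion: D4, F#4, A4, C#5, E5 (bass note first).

The distinct note names are D, F#, A, C#, E. Stacked in thirds they read D–F#–A–C#–E, which is a major ninth chord on D.
The lowest note is D, the root of the chord, so this is root position.

D major ninth, root position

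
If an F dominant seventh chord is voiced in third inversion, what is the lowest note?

F dominant seventh is F–A–C–Eb. Third inversion places the seventh in the bass: Eb.

Eb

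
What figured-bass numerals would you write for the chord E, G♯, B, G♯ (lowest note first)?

5/3

The notes E, G#, B stack in thirds as E–G#–B — an E major triad. The bass E is the root, so this is root position: figured 5/3.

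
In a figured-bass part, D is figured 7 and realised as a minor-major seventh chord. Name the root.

D

The figures 7 mean the root of the chord is in the bass. If D is the root of a minor-major seventh chord, the root is D (chord tones D–F–A–C#).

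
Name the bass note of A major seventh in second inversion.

In second inversion the fifth is lowest. For A major seventh (A–C#–E–G#) that is E.

E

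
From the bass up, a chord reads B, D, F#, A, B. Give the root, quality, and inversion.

The distinct note names are B, D, F#, A. Stacked in thirds they read B–D–F#–A, which is a minor seventh chord on B.
With the root (B) in the bass, the chord is in root position (figured bass 7).

B minor seventh, root position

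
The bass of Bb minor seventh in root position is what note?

Bb

Bb minor seventh is Bb–Db–F–Ab. Root position places the root in the bass: Bb.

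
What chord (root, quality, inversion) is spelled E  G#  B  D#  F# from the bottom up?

E major ninth, root position

The pitch classes E, G#, B, D#, F# arrange in thirds as E–G#–B–D#–F#: an E major ninth chord.
With the root (E) in the bass, the chord is in root position.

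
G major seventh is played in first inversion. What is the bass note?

B

G major seventh is G–B–D–F#. First inversion places the third in the bass: B.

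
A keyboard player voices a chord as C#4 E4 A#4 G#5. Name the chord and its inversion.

The distinct note names are C#, E, A#, G#. Stacked in thirds they read A#–C#–E–G#, which is a half-diminished seventh chord on A#.
C# is the third of A# half-diminished seventh; third in the bass means first inversion (figured bass 6/5).

A# half-diminished seventh, first inversion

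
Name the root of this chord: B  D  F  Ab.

B

B, D, F, Ab are the tones of a B diminished seventh chord (B–D–F–Ab), making B the root.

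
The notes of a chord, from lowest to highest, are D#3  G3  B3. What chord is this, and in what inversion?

G augmented, second inversion

The pitch classes D#, G, B arrange in thirds as G–B–D#: a G augmented triad.
The lowest note is D#, the fifth of the chord, so this is second inversion (figured bass 6/4).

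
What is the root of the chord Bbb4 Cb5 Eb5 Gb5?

Cb

The distinct letter names are Bbb, Cb, Eb, Gb. Arranged as a stack of thirds they read Cb–Eb–Gb–Bbb, so Cb is the root (a Cb dominant seventh chord).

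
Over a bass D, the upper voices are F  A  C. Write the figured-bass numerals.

The notes D, F, A, C stack in thirds as D–F–A–C — a D minor seventh chord. The bass D is the root, so this is root position: figured 7.

7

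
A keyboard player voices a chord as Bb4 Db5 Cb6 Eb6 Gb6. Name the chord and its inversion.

The pitch classes Bb, Db, Cb, Eb, Gb arrange in thirds as Cb–Eb–Gb–Bb–Db: a Cb major ninth chord.
Bb is the seventh of Cb major ninth; seventh in the bass means third inversion.

Cb major ninth, third inversion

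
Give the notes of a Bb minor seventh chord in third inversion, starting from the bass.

The chord tones are Bb–Db–F–Ab. With the seventh (Ab) lowest for third inversion: Ab, Bb, Db, F.

Ab, Bb, Db, F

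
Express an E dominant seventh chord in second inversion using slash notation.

E7/B

Second inversion of E dominant seventh has the fifth (B) in the bass. As a slash chord: E7/B.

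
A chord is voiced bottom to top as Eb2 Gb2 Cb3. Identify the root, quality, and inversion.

Cb major, first inversion

Reducing to letter names: Eb, Gb, Cb. These stack in thirds as Cb–Eb–Gb — a Cb major triad.
Eb is the third of Cb major; third in the bass means first inversion (figured bass 6).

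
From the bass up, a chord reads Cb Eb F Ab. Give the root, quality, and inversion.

Reducing to letter names: Cb, Eb, F, Ab. These stack in thirds as F–Ab–Cb–Eb — an F half-diminished seventh chord.
The lowest note is Cb, the fifth of the chord, so this is second inversion (figured bass 4/3).

F half-diminished seventh, second inversion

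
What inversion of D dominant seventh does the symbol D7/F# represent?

first inversion

D7/F# means D dominant seventh with F# in the bass. F# is the third of D dominant seventh (D–F#–A–C), so this is first inversion.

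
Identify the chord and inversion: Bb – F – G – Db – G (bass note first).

G half-diminished seventh, first inversion

Reducing to letter names: Bb, F, G, Db. These stack in thirds as G–Bb–Db–F — a G half-diminished seventh chord.
Bb is the third of G half-diminished seventh; third in the bass means first inversion (figured bass 6/5).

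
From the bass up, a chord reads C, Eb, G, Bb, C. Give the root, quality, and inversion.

C minor seventh, root position

Reducing to letter names: C, Eb, G, Bb. These stack in thirds as C–Eb–G–Bb — a C minor seventh chord.
With the root (C) in the bass, the chord is in root position (figured bass 7).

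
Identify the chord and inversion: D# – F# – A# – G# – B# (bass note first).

The pitch classes D#, F#, A#, G#, B# arrange in thirds as G#–B#–D#–F#–A#: a G# dominant ninth chord.
With the fifth (D#) in the bass, the chord is in second inversion.

G# dominant ninth, second inversion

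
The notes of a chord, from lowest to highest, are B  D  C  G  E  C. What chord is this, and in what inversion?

Reducing to letter names: B, D, C, G, E. These stack in thirds as C–E–G–B–D — a C major ninth chord.
With the seventh (B) in the bass, the chord is in third inversion.

C major ninth, third inversion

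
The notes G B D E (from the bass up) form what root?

E

G, B, D, E are the tones of an E minor seventh chord (E–G–B–D), making E the root.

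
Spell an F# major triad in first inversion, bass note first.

A#, C#, F#

The chord tones are F#–A#–C#. With the third (A#) lowest for first inversion: A#, C#, F#.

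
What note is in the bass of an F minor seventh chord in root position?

F

The root of F minor seventh (F–Ab–C–Eb) is F; that is the bass in root position.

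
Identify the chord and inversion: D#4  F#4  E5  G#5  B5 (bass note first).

E major ninth, third inversion

The distinct note names are D#, F#, E, G#, B. Stacked in thirds they read E–G#–B–D#–F#, which is a major ninth chord on E.
With the seventh (D#) in the bass, the chord is in third inversion.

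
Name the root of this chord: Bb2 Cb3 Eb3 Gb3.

Cb

The distinct letter names are Bb, Cb, Eb, Gb. Arranged as a stack of thirds they read Cb–Eb–Gb–Bb, so Cb is the root (a Cb major seventh chord).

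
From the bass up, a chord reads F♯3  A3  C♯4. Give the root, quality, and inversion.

Reducing to letter names: F#, A, C#. These stack in thirds as F#–A–C# — an F# minor triad.
The lowest note is F#, the root of the chord, so this is root position (figured bass 5/3).

F# minor, root position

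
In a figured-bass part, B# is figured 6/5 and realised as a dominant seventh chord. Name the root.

G#

The figures 6/5 mean the third of the chord is in the bass. If B# is the third of a dominant seventh chord, the root is G# (chord tones G#–B#–D#–F#).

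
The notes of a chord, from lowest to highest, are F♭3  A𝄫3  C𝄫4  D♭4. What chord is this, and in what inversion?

Reducing to letter names: Fb, Abb, Cbb, Db. These stack in thirds as Db–Fb–Abb–Cbb — a Db diminished seventh chord.
Fb is the third of Db diminished seventh; third in the bass means first inversion (figured bass 6/5).

Db diminished seventh, first inversion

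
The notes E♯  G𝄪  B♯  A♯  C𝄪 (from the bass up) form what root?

A#

Reordering E#, G##, B#, A#, C## into stacked thirds gives A#–C##–E#–G##–B#; the bottom of that stack, A#, is the root.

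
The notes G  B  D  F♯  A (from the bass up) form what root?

G

G, B, D, F#, A are the tones of a G major ninth chord (G–B–D–F#–A), making G the root.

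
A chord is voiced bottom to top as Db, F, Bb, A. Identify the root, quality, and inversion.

The distinct note names are Db, F, Bb, A. Stacked in thirds they read Bb–Db–F–A, which is a minor-major seventh chord on Bb.
The lowest note is Db, the third of the chord, so this is first inversion (figured bass 6/5).

Bb minor-major seventh, first inversion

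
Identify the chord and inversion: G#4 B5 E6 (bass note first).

The pitch classes G#, B, E arrange in thirds as E–G#–B: an E major triad.
The lowest note is G#, the third of the chord, so this is first inversion (figured bass 6).

E major, first inversion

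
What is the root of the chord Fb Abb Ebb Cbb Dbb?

Dbb

The distinct letter names are Fb, Abb, Ebb, Cbb, Dbb. Arranged as a stack of thirds they read Dbb–Fb–Abb–Cbb–Ebb, so Dbb is the root (a Dbb dominant ninth chord).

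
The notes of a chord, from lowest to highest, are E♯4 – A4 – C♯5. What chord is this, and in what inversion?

A augmented, second inversion

The pitch classes E#, A, C# arrange in thirds as A–C#–E#: an A augmented triad.
The lowest note is E#, the fifth of the chord, so this is second inversion (figured bass 6/4).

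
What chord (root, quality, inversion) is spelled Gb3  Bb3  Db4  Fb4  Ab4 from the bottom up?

Gb dominant ninth, root position

The distinct note names are Gb, Bb, Db, Fb, Ab. Stacked in thirds they read Gb–Bb–Db–Fb–Ab, which is a dominant ninth chord on Gb.
The lowest note is Gb, the root of the chord, so this is root position.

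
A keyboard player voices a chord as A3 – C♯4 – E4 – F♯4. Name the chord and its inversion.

The distinct note names are A, C#, E, F#. Stacked in thirds they read F#–A–C#–E, which is a minor seventh chord on F#.
With the third (A) in the bass, the chord is in first inversion (figured bass 6/5).

F# minor seventh, first inversion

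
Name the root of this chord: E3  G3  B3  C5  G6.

C

E, G, B, C are the tones of a C major seventh chord (C–E–G–B), making C the root.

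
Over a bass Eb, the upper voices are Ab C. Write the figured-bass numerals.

6/4

The notes Eb, Ab, C stack in thirds as Ab–C–Eb — an Ab major triad. The bass Eb is the fifth, so this is second inversion: figured 6/4.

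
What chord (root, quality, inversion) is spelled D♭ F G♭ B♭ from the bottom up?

Gb major seventh, second inversion

The distinct note names are Db, F, Gb, Bb. Stacked in thirds they read Gb–Bb–Db–F, which is a major seventh chord on Gb.
Db is the fifth of Gb major seventh; fifth in the bass means second inversion (figured bass 4/3).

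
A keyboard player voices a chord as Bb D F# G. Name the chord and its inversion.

Reducing to letter names: Bb, D, F#, G. These stack in thirds as G–Bb–D–F# — a G minor-major seventh chord.
Bb is the third of G minor-major seventh; third in the bass means first inversion (figured bass 6/5).

G minor-major seventh, first inversion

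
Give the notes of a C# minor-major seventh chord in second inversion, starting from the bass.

The chord tones are C#–E–G#–B#. With the fifth (G#) lowest for second inversion: G#, B#, C#, E.

G#, B#, C#, E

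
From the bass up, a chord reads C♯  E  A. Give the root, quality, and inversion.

A major, first inversion

The distinct note names are C#, E, A. Stacked in thirds they read A–C#–E, which is a major triad on A.
The lowest note is C#, the third of the chord, so this is first inversion (figured bass 6).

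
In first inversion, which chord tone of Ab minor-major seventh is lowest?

Cb

The third of Ab minor-major seventh (Ab–Cb–Eb–G) is Cb; that is the bass in first inversion.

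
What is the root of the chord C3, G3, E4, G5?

Reordering C, G, E into stacked thirds gives C–E–G; the bottom of that stack, C, is the root.

C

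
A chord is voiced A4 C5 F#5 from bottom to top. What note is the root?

The distinct letter names are A, C, F#. Arranged as a stack of thirds they read F#–A–C, so F# is the root (an F# diminished triad).

F#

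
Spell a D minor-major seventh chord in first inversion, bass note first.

Spelling D minor-major seventh: D–F–A–C#. In first inversion the third is bass, giving F, A, C#, D from the bottom.

F, A, C#, D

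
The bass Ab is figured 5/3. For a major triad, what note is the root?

The figures 5/3 mean the root of the chord is in the bass. If Ab is the root of a major triad, the root is Ab (chord tones Ab–C–Eb).

Ab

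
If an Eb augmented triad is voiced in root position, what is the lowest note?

Eb

Eb augmented is Eb–G–B. Root position places the root in the bass: Eb.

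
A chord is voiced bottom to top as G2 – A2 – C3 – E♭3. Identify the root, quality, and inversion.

A half-diminished seventh, third inversion

The pitch classes G, A, C, Eb arrange in thirds as A–C–Eb–G: an A half-diminished seventh chord.
The lowest note is G, the seventh of the chord, so this is third inversion (figured bass 4/2).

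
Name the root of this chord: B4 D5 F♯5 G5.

The distinct letter names are B, D, F#, G. Arranged as a stack of thirds they read G–B–D–F#, so G is the root (a G major seventh chord).

G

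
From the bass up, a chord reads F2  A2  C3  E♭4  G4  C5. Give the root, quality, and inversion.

F dominant ninth, root position

The pitch classes F, A, C, Eb, G arrange in thirds as F–A–C–Eb–G: an F dominant ninth chord.
F is the root of F dominant ninth; root in the bass means root position.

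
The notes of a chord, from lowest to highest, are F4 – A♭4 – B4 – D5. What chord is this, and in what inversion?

The distinct note names are F, Ab, B, D. Stacked in thirds they read B–D–F–Ab, which is a diminished seventh chord on B.
With the fifth (F) in the bass, the chord is in second inversion (figured bass 4/3).

B diminished seventh, second inversion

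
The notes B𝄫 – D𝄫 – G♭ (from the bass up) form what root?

Bbb, Dbb, Gb are the tones of a Gb diminished triad (Gb–Bbb–Dbb), making Gb the root.

Gb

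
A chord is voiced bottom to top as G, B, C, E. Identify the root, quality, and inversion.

C major seventh, second inversion

Reducing to letter names: G, B, C, E. These stack in thirds as C–E–G–B — a C major seventh chord.
G is the fifth of C major seventh; fifth in the bass means second inversion (figured bass 4/3).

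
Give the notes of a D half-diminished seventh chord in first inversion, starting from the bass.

Spelling D half-diminished seventh: D–F–Ab–C. In first inversion the third is bass, giving F, Ab, C, D from the bottom.

F, Ab, C, D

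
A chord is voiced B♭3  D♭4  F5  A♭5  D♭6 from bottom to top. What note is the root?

Reordering Bb, Db, F, Ab into stacked thirds gives Bb–Db–F–Ab; the bottom of that stack, Bb, is the root.

Bb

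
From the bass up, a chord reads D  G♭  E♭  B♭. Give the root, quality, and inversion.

Eb minor-major seventh, third inversion

The pitch classes D, Gb, Eb, Bb arrange in thirds as Eb–Gb–Bb–D: an Eb minor-major seventh chord.
With the seventh (D) in the bass, the chord is in third inversion (figured bass 4/2).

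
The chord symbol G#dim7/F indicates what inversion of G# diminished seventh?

G#dim7/F means G# diminished seventh with F in the bass. F is the seventh of G# diminished seventh (G#–B–D–F), so this is third inversion.

third inversion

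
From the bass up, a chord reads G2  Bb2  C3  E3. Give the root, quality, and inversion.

C dominant seventh, second inversion

The distinct note names are G, Bb, C, E. Stacked in thirds they read C–E–G–Bb, which is a dominant seventh chord on C.
The lowest note is G, the fifth of the chord, so this is second inversion (figured bass 4/3).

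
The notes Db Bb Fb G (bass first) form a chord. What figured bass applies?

The notes Db, Bb, Fb, G stack in thirds as G–Bb–Db–Fb — a G diminished seventh chord. The bass Db is the fifth, so this is second inversion: figured 4/3.

4/3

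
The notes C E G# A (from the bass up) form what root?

A

The distinct letter names are C, E, G#, A. Arranged as a stack of thirds they read A–C–E–G#, so A is the root (an A minor-major seventh chord).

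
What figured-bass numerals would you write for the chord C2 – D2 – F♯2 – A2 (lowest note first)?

4/2

The notes C, D, F#, A stack in thirds as D–F#–A–C — a D dominant seventh chord. The bass C is the seventh, so this is third inversion: figured 4/2.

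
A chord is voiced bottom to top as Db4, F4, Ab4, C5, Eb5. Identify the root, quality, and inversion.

Reducing to letter names: Db, F, Ab, C, Eb. These stack in thirds as Db–F–Ab–C–Eb — a Db major ninth chord.
With the root (Db) in the bass, the chord is in root position.

Db major ninth, root position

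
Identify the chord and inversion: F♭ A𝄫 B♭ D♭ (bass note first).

Reducing to letter names: Fb, Abb, Bb, Db. These stack in thirds as Bb–Db–Fb–Abb — a Bb diminished seventh chord.
The lowest note is Fb, the fifth of the chord, so this is second inversion (figured bass 4/3).

Bb diminished seventh, second inversion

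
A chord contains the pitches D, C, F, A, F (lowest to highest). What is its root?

D, C, F, A are the tones of a D minor seventh chord (D–F–A–C), making D the root.

D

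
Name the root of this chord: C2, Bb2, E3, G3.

C

C, Bb, E, G are the tones of a C dominant seventh chord (C–E–G–Bb), making C the root.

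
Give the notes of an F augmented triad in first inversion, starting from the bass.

Spelling F augmented: F–A–C#. In first inversion the third is bass, giving A, C#, F from the bottom.

A, C#, F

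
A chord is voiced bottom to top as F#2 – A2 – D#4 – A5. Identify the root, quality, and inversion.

D# diminished, first inversion

Reducing to letter names: F#, A, D#. These stack in thirds as D#–F#–A — a D# diminished triad.
With the third (F#) in the bass, the chord is in first inversion (figured bass 6).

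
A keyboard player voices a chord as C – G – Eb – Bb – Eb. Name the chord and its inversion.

The distinct note names are C, G, Eb, Bb. Stacked in thirds they read C–Eb–G–Bb, which is a minor seventh chord on C.
With the root (C) in the bass, the chord is in root position (figured bass 7).

C minor seventh, root position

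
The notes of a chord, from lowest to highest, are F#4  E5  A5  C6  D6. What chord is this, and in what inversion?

Reducing to letter names: F#, E, A, C, D. These stack in thirds as D–F#–A–C–E — a D dominant ninth chord.
With the third (F#) in the bass, the chord is in first inversion.

D dominant ninth, first inversion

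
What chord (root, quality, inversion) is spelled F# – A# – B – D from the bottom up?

The distinct note names are F#, A#, B, D. Stacked in thirds they read B–D–F#–A#, which is a minor-major seventh chord on B.
With the fifth (F#) in the bass, the chord is in second inversion (figured bass 4/3).

B minor-major seventh, second inversion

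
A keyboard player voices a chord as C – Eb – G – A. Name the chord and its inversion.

The pitch classes C, Eb, G, A arrange in thirds as A–C–Eb–G: an A half-diminished seventh chord.
C is the third of A half-diminished seventh; third in the bass means first inversion (figured bass 6/5).

A half-diminished seventh, first inversion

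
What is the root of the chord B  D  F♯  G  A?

G

The distinct letter names are B, D, F#, G, A. Arranged as a stack of thirds they read G–B–D–F#–A, so G is the root (a G major ninth chord).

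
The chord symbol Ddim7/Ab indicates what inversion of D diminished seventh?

second inversion

Ddim7/Ab means D diminished seventh with Ab in the bass. Ab is the fifth of D diminished seventh (D–F–Ab–Cb), so this is second inversion.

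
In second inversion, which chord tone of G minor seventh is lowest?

D

In second inversion the fifth is lowest. For G minor seventh (G–Bb–D–F) that is D.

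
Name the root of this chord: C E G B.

The distinct letter names are C, E, G, B. Arranged as a stack of thirds they read C–E–G–B, so C is the root (a C major seventh chord).

C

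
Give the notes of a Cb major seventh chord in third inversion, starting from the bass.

Bb, Cb, Eb, Gb

The chord tones are Cb–Eb–Gb–Bb. With the seventh (Bb) lowest for third inversion: Bb, Cb, Eb, Gb.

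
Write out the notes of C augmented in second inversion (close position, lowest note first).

G#, C, E

The chord tones are C–E–G#. With the fifth (G#) lowest for second inversion: G#, C, E.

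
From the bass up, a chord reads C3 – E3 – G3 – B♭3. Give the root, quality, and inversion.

C dominant seventh, root position

The distinct note names are C, E, G, Bb. Stacked in thirds they read C–E–G–Bb, which is a dominant seventh chord on C.
The lowest note is C, the root of the chord, so this is root position (figured bass 7).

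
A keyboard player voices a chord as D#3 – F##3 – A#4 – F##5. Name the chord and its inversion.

The distinct note names are D#, F##, A#. Stacked in thirds they read D#–F##–A#, which is a major triad on D#.
The lowest note is D#, the root of the chord, so this is root position (figured bass 5/3).

D# major, root position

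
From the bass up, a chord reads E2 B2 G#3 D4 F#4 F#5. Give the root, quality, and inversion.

E dominant ninth, root position

Reducing to letter names: E, B, G#, D, F#. These stack in thirds as E–G#–B–D–F# — an E dominant ninth chord.
E is the root of E dominant ninth; root in the bass means root position.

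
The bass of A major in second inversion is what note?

E

A major is A–C#–E. Second inversion places the fifth in the bass: E.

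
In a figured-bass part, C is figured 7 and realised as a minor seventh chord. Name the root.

C

The figures 7 mean the root of the chord is in the bass. If C is the root of a minor seventh chord, the root is C (chord tones C–Eb–G–Bb).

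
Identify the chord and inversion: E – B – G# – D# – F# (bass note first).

Reducing to letter names: E, B, G#, D#, F#. These stack in thirds as E–G#–B–D#–F# — an E major ninth chord.
The lowest note is E, the root of the chord, so this is root position.

E major ninth, root position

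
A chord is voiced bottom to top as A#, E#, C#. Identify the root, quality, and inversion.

The distinct note names are A#, E#, C#. Stacked in thirds they read A#–C#–E#, which is a minor triad on A#.
With the root (A#) in the bass, the chord is in root position (figured bass 5/3).

A# minor, root position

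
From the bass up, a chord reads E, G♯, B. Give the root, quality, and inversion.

E major, root position

The pitch classes E, G#, B arrange in thirds as E–G#–B: an E major triad.
With the root (E) in the bass, the chord is in root position (figured bass 5/3).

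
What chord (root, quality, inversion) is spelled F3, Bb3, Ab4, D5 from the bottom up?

The pitch classes F, Bb, Ab, D arrange in thirds as Bb–D–F–Ab: a Bb dominant seventh chord.
With the fifth (F) in the bass, the chord is in second inversion (figured bass 4/3).

Bb dominant seventh, second inversion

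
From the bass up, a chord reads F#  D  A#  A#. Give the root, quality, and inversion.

D augmented, first inversion

The pitch classes F#, D, A# arrange in thirds as D–F#–A#: a D augmented triad.
With the third (F#) in the bass, the chord is in first inversion (figured bass 6).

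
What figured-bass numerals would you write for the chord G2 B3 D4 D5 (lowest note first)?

5/3

The notes G, B, D stack in thirds as G–B–D — a G major triad. The bass G is the root, so this is root position: figured 5/3.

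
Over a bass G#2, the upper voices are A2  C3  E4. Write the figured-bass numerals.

4/2

The notes G#, A, C, E stack in thirds as A–C–E–G# — an A minor-major seventh chord. The bass G# is the seventh, so this is third inversion: figured 4/2.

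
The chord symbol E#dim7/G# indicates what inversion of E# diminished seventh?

E#dim7/G# means E# diminished seventh with G# in the bass. G# is the third of E# diminished seventh (E#–G#–B–D), so this is first inversion.

first inversion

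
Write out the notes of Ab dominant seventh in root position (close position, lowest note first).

Spelling Ab dominant seventh: Ab–C–Eb–Gb. In root position the root is bass, giving Ab, C, Eb, Gb from the bottom.

Ab, C, Eb, Gb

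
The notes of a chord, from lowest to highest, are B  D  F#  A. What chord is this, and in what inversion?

B minor seventh, root position

Reducing to letter names: B, D, F#, A. These stack in thirds as B–D–F#–A — a B minor seventh chord.
B is the root of B minor seventh; root in the bass means root position (figured bass 7).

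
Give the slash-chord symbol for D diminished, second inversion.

Ddim/Ab

Second inversion of D diminished has the fifth (Ab) in the bass. As a slash chord: Ddim/Ab.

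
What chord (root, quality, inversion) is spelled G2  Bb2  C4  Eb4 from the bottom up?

Reducing to letter names: G, Bb, C, Eb. These stack in thirds as C–Eb–G–Bb — a C minor seventh chord.
With the fifth (G) in the bass, the chord is in second inversion (figured bass 4/3).

C minor seventh, second inversion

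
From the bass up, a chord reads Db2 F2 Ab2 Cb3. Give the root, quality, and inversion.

Db dominant seventh, root position

Reducing to letter names: Db, F, Ab, Cb. These stack in thirds as Db–F–Ab–Cb — a Db dominant seventh chord.
With the root (Db) in the bass, the chord is in root position (figured bass 7).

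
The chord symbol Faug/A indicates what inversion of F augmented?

first inversion

Faug/A means F augmented with A in the bass. A is the third of F augmented (F–A–C#), so this is first inversion.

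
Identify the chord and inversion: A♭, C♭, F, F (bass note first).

F diminished, first inversion

The pitch classes Ab, Cb, F arrange in thirds as F–Ab–Cb: an F diminished triad.
With the third (Ab) in the bass, the chord is in first inversion (figured bass 6).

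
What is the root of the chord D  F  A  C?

D

The distinct letter names are D, F, A, C. Arranged as a stack of thirds they read D–F–A–C, so D is the root (a D minor seventh chord).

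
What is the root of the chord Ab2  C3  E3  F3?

F

Ab, C, E, F are the tones of an F minor-major seventh chord (F–Ab–C–E), making F the root.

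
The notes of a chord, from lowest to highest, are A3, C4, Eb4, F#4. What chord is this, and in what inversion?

The pitch classes A, C, Eb, F# arrange in thirds as F#–A–C–Eb: an F# diminished seventh chord.
With the third (A) in the bass, the chord is in first inversion (figured bass 6/5).

F# diminished seventh, first inversion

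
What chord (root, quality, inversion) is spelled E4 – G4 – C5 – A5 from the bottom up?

Reducing to letter names: E, G, C, A. These stack in thirds as A–C–E–G — an A minor seventh chord.
The lowest note is E, the fifth of the chord, so this is second inversion (figured bass 4/3).

A minor seventh, second inversion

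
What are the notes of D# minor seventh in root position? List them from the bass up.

D#, F#, A#, C#

The chord tones are D#–F#–A#–C#. With the root (D#) lowest for root position: D#, F#, A#, C#.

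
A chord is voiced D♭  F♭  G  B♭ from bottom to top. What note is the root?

The distinct letter names are Db, Fb, G, Bb. Arranged as a stack of thirds they read G–Bb–Db–Fb, so G is the root (a G diminished seventh chord).

G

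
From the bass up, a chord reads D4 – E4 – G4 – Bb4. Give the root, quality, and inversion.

E half-diminished seventh, third inversion

The distinct note names are D, E, G, Bb. Stacked in thirds they read E–G–Bb–D, which is a half-diminished seventh chord on E.
D is the seventh of E half-diminished seventh; seventh in the bass means third inversion (figured bass 4/2).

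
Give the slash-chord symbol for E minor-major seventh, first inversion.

First inversion of E minor-major seventh has the third (G) in the bass. As a slash chord: Em(maj7)/G.

Em(maj7)/G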